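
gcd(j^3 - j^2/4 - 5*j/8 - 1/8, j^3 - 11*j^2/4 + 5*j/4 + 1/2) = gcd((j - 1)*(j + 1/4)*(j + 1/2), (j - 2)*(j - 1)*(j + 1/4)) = j^2 - 3*j/4 - 1/4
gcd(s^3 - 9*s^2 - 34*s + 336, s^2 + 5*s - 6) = s + 6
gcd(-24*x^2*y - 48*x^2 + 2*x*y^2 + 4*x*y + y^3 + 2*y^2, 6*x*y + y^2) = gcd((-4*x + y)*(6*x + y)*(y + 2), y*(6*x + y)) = 6*x + y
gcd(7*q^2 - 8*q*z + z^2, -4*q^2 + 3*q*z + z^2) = -q + z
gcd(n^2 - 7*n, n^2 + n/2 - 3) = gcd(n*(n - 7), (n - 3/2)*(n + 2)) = 1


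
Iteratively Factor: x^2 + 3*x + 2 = (x + 1)*(x + 2)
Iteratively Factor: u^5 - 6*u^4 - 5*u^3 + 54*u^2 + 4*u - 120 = (u - 5)*(u^4 - u^3 - 10*u^2 + 4*u + 24) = (u - 5)*(u + 2)*(u^3 - 3*u^2 - 4*u + 12) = (u - 5)*(u - 2)*(u + 2)*(u^2 - u - 6) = (u - 5)*(u - 3)*(u - 2)*(u + 2)*(u + 2)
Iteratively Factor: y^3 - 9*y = (y + 3)*(y^2 - 3*y) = y*(y + 3)*(y - 3)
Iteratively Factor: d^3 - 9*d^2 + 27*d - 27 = (d - 3)*(d^2 - 6*d + 9) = (d - 3)^2*(d - 3)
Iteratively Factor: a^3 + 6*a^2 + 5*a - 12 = (a - 1)*(a^2 + 7*a + 12) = (a - 1)*(a + 4)*(a + 3)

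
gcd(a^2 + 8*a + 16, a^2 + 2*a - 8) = a + 4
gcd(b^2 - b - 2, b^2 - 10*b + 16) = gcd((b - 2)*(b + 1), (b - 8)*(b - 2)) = b - 2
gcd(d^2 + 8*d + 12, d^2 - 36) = d + 6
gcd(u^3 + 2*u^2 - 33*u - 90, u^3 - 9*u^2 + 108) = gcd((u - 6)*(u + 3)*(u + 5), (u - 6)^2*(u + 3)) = u^2 - 3*u - 18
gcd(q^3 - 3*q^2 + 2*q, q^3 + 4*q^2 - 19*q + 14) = q^2 - 3*q + 2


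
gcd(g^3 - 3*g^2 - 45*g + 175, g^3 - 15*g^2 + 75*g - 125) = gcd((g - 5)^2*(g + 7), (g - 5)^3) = g^2 - 10*g + 25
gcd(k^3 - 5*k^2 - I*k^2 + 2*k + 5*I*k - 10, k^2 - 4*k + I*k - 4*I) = k + I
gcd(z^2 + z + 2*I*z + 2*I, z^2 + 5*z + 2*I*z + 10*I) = z + 2*I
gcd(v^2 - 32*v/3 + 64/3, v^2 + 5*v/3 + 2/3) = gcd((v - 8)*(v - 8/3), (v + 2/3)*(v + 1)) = 1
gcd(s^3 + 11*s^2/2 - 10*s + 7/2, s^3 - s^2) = s - 1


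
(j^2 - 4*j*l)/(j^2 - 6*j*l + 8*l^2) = j/(j - 2*l)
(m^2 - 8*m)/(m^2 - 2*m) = (m - 8)/(m - 2)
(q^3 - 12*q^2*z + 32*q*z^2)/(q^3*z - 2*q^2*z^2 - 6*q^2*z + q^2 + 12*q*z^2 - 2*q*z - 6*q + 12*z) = q*(q^2 - 12*q*z + 32*z^2)/(q^3*z - 2*q^2*z^2 - 6*q^2*z + q^2 + 12*q*z^2 - 2*q*z - 6*q + 12*z)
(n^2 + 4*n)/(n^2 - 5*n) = (n + 4)/(n - 5)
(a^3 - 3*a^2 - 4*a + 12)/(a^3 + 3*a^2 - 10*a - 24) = (a - 2)/(a + 4)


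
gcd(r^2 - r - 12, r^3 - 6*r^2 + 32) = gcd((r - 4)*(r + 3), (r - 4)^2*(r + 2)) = r - 4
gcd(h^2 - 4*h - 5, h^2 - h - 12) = 1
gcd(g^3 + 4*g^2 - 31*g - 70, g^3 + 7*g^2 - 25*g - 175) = g^2 + 2*g - 35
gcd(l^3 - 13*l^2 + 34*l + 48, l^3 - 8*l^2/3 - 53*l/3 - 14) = l^2 - 5*l - 6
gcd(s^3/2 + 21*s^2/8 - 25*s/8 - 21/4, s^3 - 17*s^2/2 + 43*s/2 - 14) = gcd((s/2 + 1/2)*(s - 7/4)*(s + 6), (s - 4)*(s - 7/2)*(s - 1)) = 1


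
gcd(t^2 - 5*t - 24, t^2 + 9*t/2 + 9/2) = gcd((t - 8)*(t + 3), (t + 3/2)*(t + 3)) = t + 3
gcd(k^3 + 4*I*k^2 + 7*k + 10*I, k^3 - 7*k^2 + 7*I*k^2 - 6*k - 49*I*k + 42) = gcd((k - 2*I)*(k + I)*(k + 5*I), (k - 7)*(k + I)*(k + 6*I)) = k + I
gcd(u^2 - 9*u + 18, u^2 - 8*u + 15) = u - 3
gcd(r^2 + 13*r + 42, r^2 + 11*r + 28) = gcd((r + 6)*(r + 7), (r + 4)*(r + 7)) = r + 7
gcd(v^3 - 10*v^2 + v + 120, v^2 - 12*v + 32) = v - 8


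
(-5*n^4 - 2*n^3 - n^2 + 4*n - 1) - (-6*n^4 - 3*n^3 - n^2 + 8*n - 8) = n^4 + n^3 - 4*n + 7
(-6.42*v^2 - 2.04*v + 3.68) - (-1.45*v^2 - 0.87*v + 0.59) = -4.97*v^2 - 1.17*v + 3.09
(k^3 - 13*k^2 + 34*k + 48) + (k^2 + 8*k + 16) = k^3 - 12*k^2 + 42*k + 64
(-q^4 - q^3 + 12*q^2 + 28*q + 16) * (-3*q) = 3*q^5 + 3*q^4 - 36*q^3 - 84*q^2 - 48*q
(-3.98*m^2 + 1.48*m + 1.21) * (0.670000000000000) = -2.6666*m^2 + 0.9916*m + 0.8107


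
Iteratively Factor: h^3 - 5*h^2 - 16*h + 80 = (h - 5)*(h^2 - 16) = (h - 5)*(h + 4)*(h - 4)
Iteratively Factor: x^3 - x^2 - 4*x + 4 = (x - 2)*(x^2 + x - 2) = (x - 2)*(x - 1)*(x + 2)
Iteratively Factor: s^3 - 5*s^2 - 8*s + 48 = (s + 3)*(s^2 - 8*s + 16) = (s - 4)*(s + 3)*(s - 4)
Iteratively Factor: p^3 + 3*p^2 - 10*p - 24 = (p - 3)*(p^2 + 6*p + 8) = (p - 3)*(p + 4)*(p + 2)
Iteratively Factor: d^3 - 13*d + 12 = (d + 4)*(d^2 - 4*d + 3) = (d - 3)*(d + 4)*(d - 1)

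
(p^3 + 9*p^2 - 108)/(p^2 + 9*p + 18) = (p^2 + 3*p - 18)/(p + 3)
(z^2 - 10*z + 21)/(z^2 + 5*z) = (z^2 - 10*z + 21)/(z*(z + 5))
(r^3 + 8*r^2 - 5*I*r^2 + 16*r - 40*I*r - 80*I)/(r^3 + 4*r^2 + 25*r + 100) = (r + 4)/(r + 5*I)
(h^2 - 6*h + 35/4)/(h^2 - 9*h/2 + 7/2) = (h - 5/2)/(h - 1)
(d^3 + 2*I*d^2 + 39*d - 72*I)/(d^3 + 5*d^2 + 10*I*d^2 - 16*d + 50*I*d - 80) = (d^2 - 6*I*d - 9)/(d^2 + d*(5 + 2*I) + 10*I)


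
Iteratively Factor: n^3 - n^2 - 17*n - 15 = (n - 5)*(n^2 + 4*n + 3) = (n - 5)*(n + 3)*(n + 1)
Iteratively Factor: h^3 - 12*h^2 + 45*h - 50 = (h - 5)*(h^2 - 7*h + 10) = (h - 5)*(h - 2)*(h - 5)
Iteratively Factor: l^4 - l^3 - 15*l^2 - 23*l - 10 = (l + 1)*(l^3 - 2*l^2 - 13*l - 10) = (l - 5)*(l + 1)*(l^2 + 3*l + 2) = (l - 5)*(l + 1)^2*(l + 2)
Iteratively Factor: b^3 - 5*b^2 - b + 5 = (b - 5)*(b^2 - 1) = (b - 5)*(b - 1)*(b + 1)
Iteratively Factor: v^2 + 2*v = (v)*(v + 2)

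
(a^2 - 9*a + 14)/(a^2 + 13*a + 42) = (a^2 - 9*a + 14)/(a^2 + 13*a + 42)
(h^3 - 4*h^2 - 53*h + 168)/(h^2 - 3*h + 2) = (h^3 - 4*h^2 - 53*h + 168)/(h^2 - 3*h + 2)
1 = 1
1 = 1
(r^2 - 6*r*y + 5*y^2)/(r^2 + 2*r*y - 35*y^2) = (r - y)/(r + 7*y)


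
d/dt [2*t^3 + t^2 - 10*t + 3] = 6*t^2 + 2*t - 10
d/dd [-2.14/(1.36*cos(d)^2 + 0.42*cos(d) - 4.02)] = -(5.8208*cos(d) + 0.8988)*sin(d)/(1.36*cos(d)^2 + 0.42*cos(d) - 4.02)^2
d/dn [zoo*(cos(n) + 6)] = zoo*sin(n)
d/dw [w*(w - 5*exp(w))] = -w*(5*exp(w) - 1) + w - 5*exp(w)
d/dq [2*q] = 2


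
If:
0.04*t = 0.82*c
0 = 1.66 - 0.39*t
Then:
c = 0.21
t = 4.26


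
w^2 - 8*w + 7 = (w - 7)*(w - 1)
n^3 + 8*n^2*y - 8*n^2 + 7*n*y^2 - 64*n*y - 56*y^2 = (n - 8)*(n + y)*(n + 7*y)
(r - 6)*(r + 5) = r^2 - r - 30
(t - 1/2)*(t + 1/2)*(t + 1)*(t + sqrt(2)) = t^4 + t^3 + sqrt(2)*t^3 - t^2/4 + sqrt(2)*t^2 - sqrt(2)*t/4 - t/4 - sqrt(2)/4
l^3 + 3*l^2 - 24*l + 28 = (l - 2)^2*(l + 7)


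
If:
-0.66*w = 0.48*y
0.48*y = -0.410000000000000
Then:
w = 0.62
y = -0.85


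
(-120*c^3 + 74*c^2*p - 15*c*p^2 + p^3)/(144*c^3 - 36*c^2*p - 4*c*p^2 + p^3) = (-5*c + p)/(6*c + p)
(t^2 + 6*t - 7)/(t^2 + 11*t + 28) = (t - 1)/(t + 4)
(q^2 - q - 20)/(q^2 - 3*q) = (q^2 - q - 20)/(q*(q - 3))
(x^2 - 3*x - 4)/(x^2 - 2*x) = (x^2 - 3*x - 4)/(x*(x - 2))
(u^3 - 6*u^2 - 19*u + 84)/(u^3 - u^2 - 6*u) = (u^2 - 3*u - 28)/(u*(u + 2))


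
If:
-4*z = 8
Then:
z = -2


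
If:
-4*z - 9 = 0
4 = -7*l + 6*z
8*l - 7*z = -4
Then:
No Solution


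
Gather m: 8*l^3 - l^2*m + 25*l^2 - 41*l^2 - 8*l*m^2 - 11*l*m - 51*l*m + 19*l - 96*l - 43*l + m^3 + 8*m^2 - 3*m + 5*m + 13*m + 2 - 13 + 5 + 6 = 8*l^3 - 16*l^2 - 120*l + m^3 + m^2*(8 - 8*l) + m*(-l^2 - 62*l + 15)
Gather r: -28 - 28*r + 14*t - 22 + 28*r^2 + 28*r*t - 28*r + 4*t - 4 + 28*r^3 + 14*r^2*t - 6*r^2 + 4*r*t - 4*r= 28*r^3 + r^2*(14*t + 22) + r*(32*t - 60) + 18*t - 54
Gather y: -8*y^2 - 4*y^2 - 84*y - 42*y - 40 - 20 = -12*y^2 - 126*y - 60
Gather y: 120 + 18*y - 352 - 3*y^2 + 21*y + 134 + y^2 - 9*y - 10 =-2*y^2 + 30*y - 108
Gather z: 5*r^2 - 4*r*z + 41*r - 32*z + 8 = 5*r^2 + 41*r + z*(-4*r - 32) + 8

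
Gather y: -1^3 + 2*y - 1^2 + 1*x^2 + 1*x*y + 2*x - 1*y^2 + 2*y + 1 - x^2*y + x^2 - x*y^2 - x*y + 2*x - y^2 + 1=2*x^2 + 4*x + y^2*(-x - 2) + y*(4 - x^2)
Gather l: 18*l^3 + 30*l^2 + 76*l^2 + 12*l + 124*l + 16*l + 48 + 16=18*l^3 + 106*l^2 + 152*l + 64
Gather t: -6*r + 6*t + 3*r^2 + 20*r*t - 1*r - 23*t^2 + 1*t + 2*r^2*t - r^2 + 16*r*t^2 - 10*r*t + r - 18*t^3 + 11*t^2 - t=2*r^2 - 6*r - 18*t^3 + t^2*(16*r - 12) + t*(2*r^2 + 10*r + 6)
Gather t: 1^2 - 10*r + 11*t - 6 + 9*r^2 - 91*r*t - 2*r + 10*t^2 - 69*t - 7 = 9*r^2 - 12*r + 10*t^2 + t*(-91*r - 58) - 12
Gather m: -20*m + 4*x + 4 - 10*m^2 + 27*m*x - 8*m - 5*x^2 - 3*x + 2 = -10*m^2 + m*(27*x - 28) - 5*x^2 + x + 6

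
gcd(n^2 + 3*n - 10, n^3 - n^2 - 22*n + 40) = n^2 + 3*n - 10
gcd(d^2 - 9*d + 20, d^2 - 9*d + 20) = d^2 - 9*d + 20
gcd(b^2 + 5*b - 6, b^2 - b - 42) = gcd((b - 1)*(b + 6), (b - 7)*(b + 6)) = b + 6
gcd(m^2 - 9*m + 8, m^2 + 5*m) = 1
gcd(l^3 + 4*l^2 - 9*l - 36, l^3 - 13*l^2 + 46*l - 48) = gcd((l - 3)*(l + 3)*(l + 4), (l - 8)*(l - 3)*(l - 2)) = l - 3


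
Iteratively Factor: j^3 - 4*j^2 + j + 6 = (j + 1)*(j^2 - 5*j + 6) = (j - 3)*(j + 1)*(j - 2)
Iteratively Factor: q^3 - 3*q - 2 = (q - 2)*(q^2 + 2*q + 1) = (q - 2)*(q + 1)*(q + 1)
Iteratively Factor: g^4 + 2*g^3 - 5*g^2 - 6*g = (g - 2)*(g^3 + 4*g^2 + 3*g) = g*(g - 2)*(g^2 + 4*g + 3) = g*(g - 2)*(g + 1)*(g + 3)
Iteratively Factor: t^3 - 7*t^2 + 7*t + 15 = (t - 5)*(t^2 - 2*t - 3) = (t - 5)*(t + 1)*(t - 3)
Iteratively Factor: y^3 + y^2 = (y)*(y^2 + y) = y*(y + 1)*(y)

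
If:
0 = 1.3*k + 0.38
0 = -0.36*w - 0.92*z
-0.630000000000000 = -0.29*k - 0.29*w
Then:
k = -0.29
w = 2.46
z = -0.96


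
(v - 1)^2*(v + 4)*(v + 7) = v^4 + 9*v^3 + 7*v^2 - 45*v + 28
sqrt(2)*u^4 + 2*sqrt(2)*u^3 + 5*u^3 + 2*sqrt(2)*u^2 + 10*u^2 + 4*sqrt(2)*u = u*(u + 2)*(u + 2*sqrt(2))*(sqrt(2)*u + 1)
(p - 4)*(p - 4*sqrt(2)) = p^2 - 4*sqrt(2)*p - 4*p + 16*sqrt(2)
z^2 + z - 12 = (z - 3)*(z + 4)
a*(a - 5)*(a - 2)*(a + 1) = a^4 - 6*a^3 + 3*a^2 + 10*a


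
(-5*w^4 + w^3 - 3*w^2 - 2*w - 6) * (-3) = 15*w^4 - 3*w^3 + 9*w^2 + 6*w + 18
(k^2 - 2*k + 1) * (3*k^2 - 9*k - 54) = 3*k^4 - 15*k^3 - 33*k^2 + 99*k - 54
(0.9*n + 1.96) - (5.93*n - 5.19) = 7.15 - 5.03*n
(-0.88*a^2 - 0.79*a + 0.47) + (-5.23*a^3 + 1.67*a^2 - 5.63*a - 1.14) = -5.23*a^3 + 0.79*a^2 - 6.42*a - 0.67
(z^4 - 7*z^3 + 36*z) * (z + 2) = z^5 - 5*z^4 - 14*z^3 + 36*z^2 + 72*z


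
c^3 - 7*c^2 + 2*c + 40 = (c - 5)*(c - 4)*(c + 2)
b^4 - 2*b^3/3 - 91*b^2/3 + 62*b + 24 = (b - 4)*(b - 3)*(b + 1/3)*(b + 6)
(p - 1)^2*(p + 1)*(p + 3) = p^4 + 2*p^3 - 4*p^2 - 2*p + 3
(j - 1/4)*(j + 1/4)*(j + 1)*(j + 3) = j^4 + 4*j^3 + 47*j^2/16 - j/4 - 3/16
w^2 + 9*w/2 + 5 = (w + 2)*(w + 5/2)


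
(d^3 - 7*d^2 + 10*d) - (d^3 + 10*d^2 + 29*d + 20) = -17*d^2 - 19*d - 20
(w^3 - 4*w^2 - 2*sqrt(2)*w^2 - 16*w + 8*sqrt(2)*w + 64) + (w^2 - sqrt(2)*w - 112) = w^3 - 3*w^2 - 2*sqrt(2)*w^2 - 16*w + 7*sqrt(2)*w - 48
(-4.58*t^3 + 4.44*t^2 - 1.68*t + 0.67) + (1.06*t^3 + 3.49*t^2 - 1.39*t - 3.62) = -3.52*t^3 + 7.93*t^2 - 3.07*t - 2.95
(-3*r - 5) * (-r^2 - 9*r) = 3*r^3 + 32*r^2 + 45*r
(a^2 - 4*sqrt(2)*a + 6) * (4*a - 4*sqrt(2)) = 4*a^3 - 20*sqrt(2)*a^2 + 56*a - 24*sqrt(2)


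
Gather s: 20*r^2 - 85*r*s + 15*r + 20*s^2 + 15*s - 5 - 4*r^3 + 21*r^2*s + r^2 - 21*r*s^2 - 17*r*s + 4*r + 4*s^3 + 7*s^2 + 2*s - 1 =-4*r^3 + 21*r^2 + 19*r + 4*s^3 + s^2*(27 - 21*r) + s*(21*r^2 - 102*r + 17) - 6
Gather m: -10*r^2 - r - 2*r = -10*r^2 - 3*r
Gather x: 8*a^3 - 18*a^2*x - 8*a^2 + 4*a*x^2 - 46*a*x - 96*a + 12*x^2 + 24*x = 8*a^3 - 8*a^2 - 96*a + x^2*(4*a + 12) + x*(-18*a^2 - 46*a + 24)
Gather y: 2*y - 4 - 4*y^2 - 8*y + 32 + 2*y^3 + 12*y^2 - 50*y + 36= 2*y^3 + 8*y^2 - 56*y + 64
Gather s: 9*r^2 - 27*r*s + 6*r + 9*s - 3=9*r^2 + 6*r + s*(9 - 27*r) - 3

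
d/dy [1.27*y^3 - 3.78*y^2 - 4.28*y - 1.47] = 3.81*y^2 - 7.56*y - 4.28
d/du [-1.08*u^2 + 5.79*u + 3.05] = 5.79 - 2.16*u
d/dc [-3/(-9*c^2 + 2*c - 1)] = 6*(1 - 9*c)/(9*c^2 - 2*c + 1)^2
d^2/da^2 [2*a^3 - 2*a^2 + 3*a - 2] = 12*a - 4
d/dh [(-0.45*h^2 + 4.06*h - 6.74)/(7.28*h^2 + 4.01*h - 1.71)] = (-31.3613*h^2 + 99.6734*h + 20.0848)/(52.9984*h^4 + 58.3856*h^3 - 8.8175*h^2 - 13.7142*h + 2.9241)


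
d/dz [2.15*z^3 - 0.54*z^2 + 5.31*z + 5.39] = 6.45*z^2 - 1.08*z + 5.31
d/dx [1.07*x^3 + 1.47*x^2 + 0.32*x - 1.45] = 3.21*x^2 + 2.94*x + 0.32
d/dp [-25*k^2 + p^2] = 2*p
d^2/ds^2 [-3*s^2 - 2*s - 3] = -6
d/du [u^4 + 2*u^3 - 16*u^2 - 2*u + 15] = 4*u^3 + 6*u^2 - 32*u - 2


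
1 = 1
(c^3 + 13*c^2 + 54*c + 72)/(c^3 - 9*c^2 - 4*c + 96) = (c^2 + 10*c + 24)/(c^2 - 12*c + 32)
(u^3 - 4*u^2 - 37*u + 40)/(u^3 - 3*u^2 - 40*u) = (u - 1)/u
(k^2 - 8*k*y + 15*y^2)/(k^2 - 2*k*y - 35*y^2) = (-k^2 + 8*k*y - 15*y^2)/(-k^2 + 2*k*y + 35*y^2)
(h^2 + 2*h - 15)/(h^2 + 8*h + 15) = (h - 3)/(h + 3)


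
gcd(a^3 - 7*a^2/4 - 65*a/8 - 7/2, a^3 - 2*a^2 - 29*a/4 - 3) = a^2 - 7*a/2 - 2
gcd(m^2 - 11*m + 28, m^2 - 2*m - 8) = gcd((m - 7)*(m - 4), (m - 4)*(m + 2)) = m - 4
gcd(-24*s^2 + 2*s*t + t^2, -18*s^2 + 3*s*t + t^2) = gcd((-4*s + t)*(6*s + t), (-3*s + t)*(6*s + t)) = 6*s + t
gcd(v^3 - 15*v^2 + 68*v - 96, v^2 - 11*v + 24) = v^2 - 11*v + 24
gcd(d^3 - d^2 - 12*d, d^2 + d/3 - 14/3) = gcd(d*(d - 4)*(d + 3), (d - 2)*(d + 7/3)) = 1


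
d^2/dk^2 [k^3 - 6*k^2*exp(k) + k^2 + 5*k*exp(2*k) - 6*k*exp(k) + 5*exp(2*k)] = -6*k^2*exp(k) + 20*k*exp(2*k) - 30*k*exp(k) + 6*k + 40*exp(2*k) - 24*exp(k) + 2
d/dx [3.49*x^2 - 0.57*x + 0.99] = 6.98*x - 0.57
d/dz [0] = 0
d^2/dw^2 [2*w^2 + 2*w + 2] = 4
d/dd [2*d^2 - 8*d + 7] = 4*d - 8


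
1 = 1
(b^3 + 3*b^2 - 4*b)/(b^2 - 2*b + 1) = b*(b + 4)/(b - 1)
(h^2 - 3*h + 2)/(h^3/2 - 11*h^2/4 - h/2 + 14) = 4*(h^2 - 3*h + 2)/(2*h^3 - 11*h^2 - 2*h + 56)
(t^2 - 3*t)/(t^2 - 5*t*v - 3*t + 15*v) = t/(t - 5*v)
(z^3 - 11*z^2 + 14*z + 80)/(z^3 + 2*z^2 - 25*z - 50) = (z - 8)/(z + 5)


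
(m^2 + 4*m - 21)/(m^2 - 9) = (m + 7)/(m + 3)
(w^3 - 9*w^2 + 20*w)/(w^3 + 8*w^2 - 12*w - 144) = w*(w - 5)/(w^2 + 12*w + 36)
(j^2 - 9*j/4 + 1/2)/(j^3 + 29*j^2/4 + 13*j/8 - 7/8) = 2*(j - 2)/(2*j^2 + 15*j + 7)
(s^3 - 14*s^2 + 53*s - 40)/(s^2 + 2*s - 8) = (s^3 - 14*s^2 + 53*s - 40)/(s^2 + 2*s - 8)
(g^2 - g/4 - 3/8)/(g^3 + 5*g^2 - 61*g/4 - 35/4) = (4*g - 3)/(2*(2*g^2 + 9*g - 35))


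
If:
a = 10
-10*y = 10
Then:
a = 10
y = -1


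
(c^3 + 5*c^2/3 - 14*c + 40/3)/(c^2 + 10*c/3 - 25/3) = (3*c^2 - 10*c + 8)/(3*c - 5)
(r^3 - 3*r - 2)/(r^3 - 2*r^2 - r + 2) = (r + 1)/(r - 1)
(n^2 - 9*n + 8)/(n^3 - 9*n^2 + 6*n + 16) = (n - 1)/(n^2 - n - 2)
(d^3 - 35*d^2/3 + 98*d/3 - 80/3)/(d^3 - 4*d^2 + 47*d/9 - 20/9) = 3*(d^2 - 10*d + 16)/(3*d^2 - 7*d + 4)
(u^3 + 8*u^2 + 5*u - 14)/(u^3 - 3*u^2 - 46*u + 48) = (u^2 + 9*u + 14)/(u^2 - 2*u - 48)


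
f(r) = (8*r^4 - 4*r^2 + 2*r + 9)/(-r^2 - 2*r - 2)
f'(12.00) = -175.96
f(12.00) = -972.62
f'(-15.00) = 256.07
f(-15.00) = -2051.16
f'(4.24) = -51.84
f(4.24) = -88.94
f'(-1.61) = 54.63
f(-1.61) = -35.83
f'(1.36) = -7.44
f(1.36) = -4.82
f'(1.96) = -16.10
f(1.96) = -11.84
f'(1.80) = -13.72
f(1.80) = -9.46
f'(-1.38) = 46.05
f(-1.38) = -24.15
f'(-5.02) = 97.52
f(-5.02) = -290.12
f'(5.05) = -64.76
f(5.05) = -136.16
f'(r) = (2*r + 2)*(8*r^4 - 4*r^2 + 2*r + 9)/(-r^2 - 2*r - 2)^2 + (32*r^3 - 8*r + 2)/(-r^2 - 2*r - 2) = 2*(-8*r^5 - 24*r^4 - 32*r^3 + 5*r^2 + 17*r + 7)/(r^4 + 4*r^3 + 8*r^2 + 8*r + 4)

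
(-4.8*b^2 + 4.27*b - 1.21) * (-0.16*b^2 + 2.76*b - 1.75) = 0.768*b^4 - 13.9312*b^3 + 20.3788*b^2 - 10.8121*b + 2.1175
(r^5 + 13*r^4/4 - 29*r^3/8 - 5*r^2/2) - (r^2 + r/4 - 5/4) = r^5 + 13*r^4/4 - 29*r^3/8 - 7*r^2/2 - r/4 + 5/4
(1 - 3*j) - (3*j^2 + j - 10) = -3*j^2 - 4*j + 11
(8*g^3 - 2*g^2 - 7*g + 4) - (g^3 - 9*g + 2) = 7*g^3 - 2*g^2 + 2*g + 2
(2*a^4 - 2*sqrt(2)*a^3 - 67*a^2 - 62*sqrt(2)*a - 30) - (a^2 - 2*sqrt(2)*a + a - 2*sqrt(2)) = 2*a^4 - 2*sqrt(2)*a^3 - 68*a^2 - 60*sqrt(2)*a - a - 30 + 2*sqrt(2)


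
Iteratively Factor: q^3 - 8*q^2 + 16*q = (q - 4)*(q^2 - 4*q) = (q - 4)^2*(q)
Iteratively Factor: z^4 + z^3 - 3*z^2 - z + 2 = (z + 1)*(z^3 - 3*z + 2) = (z - 1)*(z + 1)*(z^2 + z - 2) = (z - 1)^2*(z + 1)*(z + 2)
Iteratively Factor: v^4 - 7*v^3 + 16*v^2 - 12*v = (v)*(v^3 - 7*v^2 + 16*v - 12) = v*(v - 2)*(v^2 - 5*v + 6) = v*(v - 3)*(v - 2)*(v - 2)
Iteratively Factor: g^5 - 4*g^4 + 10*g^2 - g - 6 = (g - 3)*(g^4 - g^3 - 3*g^2 + g + 2) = (g - 3)*(g + 1)*(g^3 - 2*g^2 - g + 2) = (g - 3)*(g - 2)*(g + 1)*(g^2 - 1) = (g - 3)*(g - 2)*(g - 1)*(g + 1)*(g + 1)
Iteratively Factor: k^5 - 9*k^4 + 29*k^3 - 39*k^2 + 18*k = (k - 3)*(k^4 - 6*k^3 + 11*k^2 - 6*k) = (k - 3)*(k - 2)*(k^3 - 4*k^2 + 3*k) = k*(k - 3)*(k - 2)*(k^2 - 4*k + 3) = k*(k - 3)*(k - 2)*(k - 1)*(k - 3)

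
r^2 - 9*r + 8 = (r - 8)*(r - 1)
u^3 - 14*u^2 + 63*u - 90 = (u - 6)*(u - 5)*(u - 3)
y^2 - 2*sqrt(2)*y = y*(y - 2*sqrt(2))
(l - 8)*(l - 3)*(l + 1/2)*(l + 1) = l^4 - 19*l^3/2 + 8*l^2 + 61*l/2 + 12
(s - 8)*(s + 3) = s^2 - 5*s - 24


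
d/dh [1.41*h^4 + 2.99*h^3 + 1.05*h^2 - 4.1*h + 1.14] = 5.64*h^3 + 8.97*h^2 + 2.1*h - 4.1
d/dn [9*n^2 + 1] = 18*n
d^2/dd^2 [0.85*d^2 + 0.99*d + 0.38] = 1.70000000000000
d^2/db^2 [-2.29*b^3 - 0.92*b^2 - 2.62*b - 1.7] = -13.74*b - 1.84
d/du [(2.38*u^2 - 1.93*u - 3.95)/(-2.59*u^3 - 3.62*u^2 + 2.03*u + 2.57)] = (6.1642*u^4 - 9.9974*u^3 - 32.8467*u^2 - 16.3648*u + 3.0584)/(6.7081*u^6 + 18.7516*u^5 + 2.589*u^4 - 28.0098*u^3 - 14.4859*u^2 + 10.4342*u + 6.6049)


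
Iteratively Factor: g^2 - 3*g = (g)*(g - 3)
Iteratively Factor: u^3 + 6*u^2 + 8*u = (u)*(u^2 + 6*u + 8) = u*(u + 4)*(u + 2)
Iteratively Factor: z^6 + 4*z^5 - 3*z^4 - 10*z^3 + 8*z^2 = (z - 1)*(z^5 + 5*z^4 + 2*z^3 - 8*z^2) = (z - 1)*(z + 4)*(z^4 + z^3 - 2*z^2) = (z - 1)*(z + 2)*(z + 4)*(z^3 - z^2) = (z - 1)^2*(z + 2)*(z + 4)*(z^2) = z*(z - 1)^2*(z + 2)*(z + 4)*(z)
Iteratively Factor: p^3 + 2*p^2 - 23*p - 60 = (p - 5)*(p^2 + 7*p + 12) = (p - 5)*(p + 4)*(p + 3)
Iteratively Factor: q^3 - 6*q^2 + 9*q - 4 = (q - 1)*(q^2 - 5*q + 4) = (q - 1)^2*(q - 4)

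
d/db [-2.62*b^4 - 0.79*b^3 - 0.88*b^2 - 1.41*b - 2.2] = -10.48*b^3 - 2.37*b^2 - 1.76*b - 1.41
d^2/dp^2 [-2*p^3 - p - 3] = -12*p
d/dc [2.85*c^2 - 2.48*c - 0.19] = 5.7*c - 2.48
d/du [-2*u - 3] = -2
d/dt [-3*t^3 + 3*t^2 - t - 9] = -9*t^2 + 6*t - 1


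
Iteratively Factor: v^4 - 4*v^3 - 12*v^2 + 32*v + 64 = (v - 4)*(v^3 - 12*v - 16) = (v - 4)*(v + 2)*(v^2 - 2*v - 8) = (v - 4)*(v + 2)^2*(v - 4)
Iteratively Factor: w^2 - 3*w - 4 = (w + 1)*(w - 4)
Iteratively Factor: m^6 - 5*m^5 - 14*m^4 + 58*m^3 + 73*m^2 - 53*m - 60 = (m - 4)*(m^5 - m^4 - 18*m^3 - 14*m^2 + 17*m + 15) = (m - 4)*(m - 1)*(m^4 - 18*m^2 - 32*m - 15) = (m - 4)*(m - 1)*(m + 1)*(m^3 - m^2 - 17*m - 15) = (m - 5)*(m - 4)*(m - 1)*(m + 1)*(m^2 + 4*m + 3) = (m - 5)*(m - 4)*(m - 1)*(m + 1)^2*(m + 3)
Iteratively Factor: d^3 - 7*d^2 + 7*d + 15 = (d + 1)*(d^2 - 8*d + 15) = (d - 5)*(d + 1)*(d - 3)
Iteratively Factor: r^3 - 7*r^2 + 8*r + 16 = (r - 4)*(r^2 - 3*r - 4) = (r - 4)*(r + 1)*(r - 4)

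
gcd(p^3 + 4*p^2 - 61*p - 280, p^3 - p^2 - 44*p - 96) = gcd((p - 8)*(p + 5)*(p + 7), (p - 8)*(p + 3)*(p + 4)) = p - 8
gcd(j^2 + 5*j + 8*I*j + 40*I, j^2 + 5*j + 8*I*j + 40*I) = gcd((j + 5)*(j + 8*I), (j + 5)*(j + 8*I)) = j^2 + j*(5 + 8*I) + 40*I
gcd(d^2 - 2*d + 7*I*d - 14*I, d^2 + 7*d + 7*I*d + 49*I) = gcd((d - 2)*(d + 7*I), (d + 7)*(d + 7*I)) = d + 7*I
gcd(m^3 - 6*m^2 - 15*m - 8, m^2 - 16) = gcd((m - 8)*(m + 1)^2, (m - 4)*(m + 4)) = 1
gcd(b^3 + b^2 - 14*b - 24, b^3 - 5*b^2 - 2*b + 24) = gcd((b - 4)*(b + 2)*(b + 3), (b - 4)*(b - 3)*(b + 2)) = b^2 - 2*b - 8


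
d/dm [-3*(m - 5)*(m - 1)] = 18 - 6*m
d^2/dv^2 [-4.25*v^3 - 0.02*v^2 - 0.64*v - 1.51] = -25.5*v - 0.04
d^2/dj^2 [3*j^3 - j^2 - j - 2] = 18*j - 2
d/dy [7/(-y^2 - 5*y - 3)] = 7*(2*y + 5)/(y^2 + 5*y + 3)^2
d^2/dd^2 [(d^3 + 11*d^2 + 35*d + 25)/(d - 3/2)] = 4*(4*d^3 - 18*d^2 + 27*d + 409)/(8*d^3 - 36*d^2 + 54*d - 27)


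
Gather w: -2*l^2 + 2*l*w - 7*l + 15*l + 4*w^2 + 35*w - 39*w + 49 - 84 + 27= -2*l^2 + 8*l + 4*w^2 + w*(2*l - 4) - 8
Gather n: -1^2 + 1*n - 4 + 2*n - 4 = 3*n - 9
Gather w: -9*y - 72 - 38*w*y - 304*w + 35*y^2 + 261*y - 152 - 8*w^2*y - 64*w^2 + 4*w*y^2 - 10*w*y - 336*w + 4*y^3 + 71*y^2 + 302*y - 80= w^2*(-8*y - 64) + w*(4*y^2 - 48*y - 640) + 4*y^3 + 106*y^2 + 554*y - 304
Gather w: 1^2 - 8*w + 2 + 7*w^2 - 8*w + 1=7*w^2 - 16*w + 4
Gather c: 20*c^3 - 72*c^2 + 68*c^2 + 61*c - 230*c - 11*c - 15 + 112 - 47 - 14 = 20*c^3 - 4*c^2 - 180*c + 36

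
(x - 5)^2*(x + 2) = x^3 - 8*x^2 + 5*x + 50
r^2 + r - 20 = (r - 4)*(r + 5)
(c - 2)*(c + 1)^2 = c^3 - 3*c - 2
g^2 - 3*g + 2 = (g - 2)*(g - 1)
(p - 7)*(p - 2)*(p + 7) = p^3 - 2*p^2 - 49*p + 98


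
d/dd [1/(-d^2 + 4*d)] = 2*(d - 2)/(d^2*(d - 4)^2)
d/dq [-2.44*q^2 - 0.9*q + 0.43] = -4.88*q - 0.9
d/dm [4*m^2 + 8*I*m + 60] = 8*m + 8*I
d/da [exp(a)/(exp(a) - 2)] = -2*exp(a)/(exp(2*a) - 4*exp(a) + 4)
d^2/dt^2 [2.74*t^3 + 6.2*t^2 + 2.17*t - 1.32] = 16.44*t + 12.4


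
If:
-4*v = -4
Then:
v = 1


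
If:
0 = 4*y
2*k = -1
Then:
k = -1/2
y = 0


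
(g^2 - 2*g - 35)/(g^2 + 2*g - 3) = (g^2 - 2*g - 35)/(g^2 + 2*g - 3)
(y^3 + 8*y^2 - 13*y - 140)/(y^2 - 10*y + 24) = (y^2 + 12*y + 35)/(y - 6)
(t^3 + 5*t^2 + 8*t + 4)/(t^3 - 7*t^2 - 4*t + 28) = (t^2 + 3*t + 2)/(t^2 - 9*t + 14)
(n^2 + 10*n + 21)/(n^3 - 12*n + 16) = (n^2 + 10*n + 21)/(n^3 - 12*n + 16)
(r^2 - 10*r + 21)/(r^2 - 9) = (r - 7)/(r + 3)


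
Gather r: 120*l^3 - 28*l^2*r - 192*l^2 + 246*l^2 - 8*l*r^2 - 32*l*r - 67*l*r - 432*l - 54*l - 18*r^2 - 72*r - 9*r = 120*l^3 + 54*l^2 - 486*l + r^2*(-8*l - 18) + r*(-28*l^2 - 99*l - 81)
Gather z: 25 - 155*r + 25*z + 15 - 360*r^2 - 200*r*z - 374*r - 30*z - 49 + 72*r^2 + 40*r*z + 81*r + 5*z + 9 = -288*r^2 - 160*r*z - 448*r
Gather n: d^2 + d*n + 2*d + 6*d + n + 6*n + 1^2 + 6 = d^2 + 8*d + n*(d + 7) + 7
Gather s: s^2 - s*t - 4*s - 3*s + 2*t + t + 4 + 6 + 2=s^2 + s*(-t - 7) + 3*t + 12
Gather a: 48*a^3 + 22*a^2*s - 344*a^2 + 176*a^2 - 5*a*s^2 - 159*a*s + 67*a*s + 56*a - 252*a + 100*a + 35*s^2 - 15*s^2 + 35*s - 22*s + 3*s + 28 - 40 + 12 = 48*a^3 + a^2*(22*s - 168) + a*(-5*s^2 - 92*s - 96) + 20*s^2 + 16*s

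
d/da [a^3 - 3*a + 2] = 3*a^2 - 3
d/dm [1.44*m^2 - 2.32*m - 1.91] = 2.88*m - 2.32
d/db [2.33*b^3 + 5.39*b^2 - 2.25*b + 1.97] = 6.99*b^2 + 10.78*b - 2.25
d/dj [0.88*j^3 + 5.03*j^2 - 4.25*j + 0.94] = 2.64*j^2 + 10.06*j - 4.25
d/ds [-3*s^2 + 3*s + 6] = 3 - 6*s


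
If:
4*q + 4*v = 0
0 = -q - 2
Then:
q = -2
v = 2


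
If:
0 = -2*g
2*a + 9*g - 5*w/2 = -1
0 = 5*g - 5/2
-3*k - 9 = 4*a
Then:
No Solution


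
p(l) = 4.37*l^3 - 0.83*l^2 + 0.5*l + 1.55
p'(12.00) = 1868.42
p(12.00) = 7439.39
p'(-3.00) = 123.47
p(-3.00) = -125.41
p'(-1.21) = 21.70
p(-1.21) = -8.01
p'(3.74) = 177.67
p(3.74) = 220.42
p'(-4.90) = 323.41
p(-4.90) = -534.95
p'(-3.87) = 203.27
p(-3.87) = -266.10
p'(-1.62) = 37.60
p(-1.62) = -20.02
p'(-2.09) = 61.24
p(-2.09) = -43.02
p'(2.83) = 100.80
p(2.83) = 95.36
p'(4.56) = 265.53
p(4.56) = 400.93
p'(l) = 13.11*l^2 - 1.66*l + 0.5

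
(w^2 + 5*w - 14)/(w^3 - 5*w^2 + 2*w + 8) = (w + 7)/(w^2 - 3*w - 4)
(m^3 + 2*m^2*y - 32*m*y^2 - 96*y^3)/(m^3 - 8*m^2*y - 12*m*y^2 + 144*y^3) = (-m - 4*y)/(-m + 6*y)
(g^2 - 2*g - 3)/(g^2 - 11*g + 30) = (g^2 - 2*g - 3)/(g^2 - 11*g + 30)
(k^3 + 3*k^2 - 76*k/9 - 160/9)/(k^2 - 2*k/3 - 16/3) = (3*k^2 + 17*k + 20)/(3*(k + 2))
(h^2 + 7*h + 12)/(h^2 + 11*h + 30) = (h^2 + 7*h + 12)/(h^2 + 11*h + 30)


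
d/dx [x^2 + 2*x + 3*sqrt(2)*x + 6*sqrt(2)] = 2*x + 2 + 3*sqrt(2)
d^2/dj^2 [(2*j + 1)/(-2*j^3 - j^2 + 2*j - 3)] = 2*(-4*(2*j + 1)*(3*j^2 + j - 1)^2 + (12*j^2 + 4*j + (2*j + 1)*(6*j + 1) - 4)*(2*j^3 + j^2 - 2*j + 3))/(2*j^3 + j^2 - 2*j + 3)^3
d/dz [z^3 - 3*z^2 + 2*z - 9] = 3*z^2 - 6*z + 2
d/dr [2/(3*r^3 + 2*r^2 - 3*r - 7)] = 2*(-9*r^2 - 4*r + 3)/(3*r^3 + 2*r^2 - 3*r - 7)^2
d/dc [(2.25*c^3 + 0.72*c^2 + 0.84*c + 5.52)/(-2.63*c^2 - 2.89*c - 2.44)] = (-5.9175*c^4 - 13.005*c^3 - 16.3416*c^2 + 25.5216*c + 13.9032)/(6.9169*c^4 + 15.2014*c^3 + 21.1865*c^2 + 14.1032*c + 5.9536)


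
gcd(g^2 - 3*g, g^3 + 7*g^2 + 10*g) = g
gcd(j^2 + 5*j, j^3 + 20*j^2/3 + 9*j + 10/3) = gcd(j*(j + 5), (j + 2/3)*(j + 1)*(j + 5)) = j + 5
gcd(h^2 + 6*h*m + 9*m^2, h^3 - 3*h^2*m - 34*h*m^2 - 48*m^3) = h + 3*m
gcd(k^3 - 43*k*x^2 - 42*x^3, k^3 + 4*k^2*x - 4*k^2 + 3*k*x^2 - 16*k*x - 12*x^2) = k + x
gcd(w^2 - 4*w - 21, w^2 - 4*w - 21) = w^2 - 4*w - 21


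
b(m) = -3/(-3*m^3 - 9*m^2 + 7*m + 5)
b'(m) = -3*(9*m^2 + 18*m - 7)/(-3*m^3 - 9*m^2 + 7*m + 5)^2 = 3*(-9*m^2 - 18*m + 7)/(3*m^3 + 9*m^2 - 7*m - 5)^2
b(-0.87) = 0.51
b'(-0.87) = 1.35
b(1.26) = 0.46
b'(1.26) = -2.15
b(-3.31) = 0.38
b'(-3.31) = -1.51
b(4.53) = 0.01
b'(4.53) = -0.00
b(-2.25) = 0.14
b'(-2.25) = 0.01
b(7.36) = 0.00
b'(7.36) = -0.00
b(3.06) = 0.02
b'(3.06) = -0.02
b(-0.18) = -0.87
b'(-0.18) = 2.48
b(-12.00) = 0.00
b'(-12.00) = 0.00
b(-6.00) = -0.01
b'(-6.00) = -0.00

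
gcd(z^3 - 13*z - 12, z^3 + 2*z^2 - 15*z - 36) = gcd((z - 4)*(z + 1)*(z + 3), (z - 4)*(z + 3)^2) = z^2 - z - 12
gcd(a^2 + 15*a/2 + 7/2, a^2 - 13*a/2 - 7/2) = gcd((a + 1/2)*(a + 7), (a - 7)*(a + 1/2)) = a + 1/2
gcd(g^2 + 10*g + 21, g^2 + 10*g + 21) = g^2 + 10*g + 21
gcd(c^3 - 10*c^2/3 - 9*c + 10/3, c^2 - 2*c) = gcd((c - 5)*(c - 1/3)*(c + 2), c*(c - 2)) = 1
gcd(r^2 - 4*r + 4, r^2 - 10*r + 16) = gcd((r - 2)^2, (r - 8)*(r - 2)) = r - 2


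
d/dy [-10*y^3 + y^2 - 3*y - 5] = -30*y^2 + 2*y - 3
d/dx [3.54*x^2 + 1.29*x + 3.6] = 7.08*x + 1.29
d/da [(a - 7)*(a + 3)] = 2*a - 4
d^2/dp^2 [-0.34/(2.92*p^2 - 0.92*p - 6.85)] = (-5.797952*p^2 + 1.826752*p + 0.34*(5.84*p - 0.92)*(11.68*p - 1.84) + 13.60136)/(-2.92*p^2 + 0.92*p + 6.85)^3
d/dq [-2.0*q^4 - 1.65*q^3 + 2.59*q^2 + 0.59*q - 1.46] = -8.0*q^3 - 4.95*q^2 + 5.18*q + 0.59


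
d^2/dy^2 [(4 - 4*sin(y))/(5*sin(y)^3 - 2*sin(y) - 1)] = 4*(-100*sin(y)^7 + 225*sin(y)^6 + 110*sin(y)^5 - 385*sin(y)^4 + 65*sin(y)^3 + 126*sin(y)^2 - 33*sin(y) - 12)/(-5*sin(y)^3 + 2*sin(y) + 1)^3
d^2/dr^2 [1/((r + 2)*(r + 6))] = 2*((r + 2)^2 + (r + 2)*(r + 6) + (r + 6)^2)/((r + 2)^3*(r + 6)^3)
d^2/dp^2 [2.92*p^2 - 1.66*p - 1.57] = 5.84000000000000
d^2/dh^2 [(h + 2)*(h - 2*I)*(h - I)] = 6*h + 4 - 6*I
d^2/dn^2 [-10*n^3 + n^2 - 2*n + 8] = 2 - 60*n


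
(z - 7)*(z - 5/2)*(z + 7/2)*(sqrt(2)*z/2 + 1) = sqrt(2)*z^4/2 - 3*sqrt(2)*z^3 + z^3 - 63*sqrt(2)*z^2/8 - 6*z^2 - 63*z/4 + 245*sqrt(2)*z/8 + 245/4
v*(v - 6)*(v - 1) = v^3 - 7*v^2 + 6*v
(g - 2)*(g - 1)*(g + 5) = g^3 + 2*g^2 - 13*g + 10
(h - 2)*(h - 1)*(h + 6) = h^3 + 3*h^2 - 16*h + 12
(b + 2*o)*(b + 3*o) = b^2 + 5*b*o + 6*o^2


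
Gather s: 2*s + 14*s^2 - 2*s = 14*s^2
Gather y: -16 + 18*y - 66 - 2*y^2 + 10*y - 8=-2*y^2 + 28*y - 90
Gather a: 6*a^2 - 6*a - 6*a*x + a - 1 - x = 6*a^2 + a*(-6*x - 5) - x - 1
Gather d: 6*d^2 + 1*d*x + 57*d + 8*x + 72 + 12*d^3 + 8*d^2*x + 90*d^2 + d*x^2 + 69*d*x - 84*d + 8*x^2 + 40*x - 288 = 12*d^3 + d^2*(8*x + 96) + d*(x^2 + 70*x - 27) + 8*x^2 + 48*x - 216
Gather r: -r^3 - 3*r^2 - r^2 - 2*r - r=-r^3 - 4*r^2 - 3*r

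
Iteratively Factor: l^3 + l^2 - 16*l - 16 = (l + 1)*(l^2 - 16) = (l - 4)*(l + 1)*(l + 4)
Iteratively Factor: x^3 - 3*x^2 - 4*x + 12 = (x - 3)*(x^2 - 4) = (x - 3)*(x + 2)*(x - 2)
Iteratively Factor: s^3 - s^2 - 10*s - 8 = (s + 1)*(s^2 - 2*s - 8) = (s + 1)*(s + 2)*(s - 4)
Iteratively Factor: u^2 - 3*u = (u - 3)*(u)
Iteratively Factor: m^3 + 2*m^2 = (m)*(m^2 + 2*m) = m^2*(m + 2)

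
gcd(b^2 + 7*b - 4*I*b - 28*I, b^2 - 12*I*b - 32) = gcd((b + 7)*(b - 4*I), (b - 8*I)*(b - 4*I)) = b - 4*I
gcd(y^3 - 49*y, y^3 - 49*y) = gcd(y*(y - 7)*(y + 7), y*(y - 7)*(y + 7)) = y^3 - 49*y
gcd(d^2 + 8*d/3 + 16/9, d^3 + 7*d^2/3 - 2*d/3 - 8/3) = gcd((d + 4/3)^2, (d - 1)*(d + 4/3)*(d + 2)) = d + 4/3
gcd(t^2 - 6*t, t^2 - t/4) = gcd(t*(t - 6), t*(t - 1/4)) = t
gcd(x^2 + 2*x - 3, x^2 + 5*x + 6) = x + 3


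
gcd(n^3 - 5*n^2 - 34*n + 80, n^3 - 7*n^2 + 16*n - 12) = n - 2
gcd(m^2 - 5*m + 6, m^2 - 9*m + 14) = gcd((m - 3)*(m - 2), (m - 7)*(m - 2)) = m - 2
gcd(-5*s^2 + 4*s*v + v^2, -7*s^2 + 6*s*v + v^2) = s - v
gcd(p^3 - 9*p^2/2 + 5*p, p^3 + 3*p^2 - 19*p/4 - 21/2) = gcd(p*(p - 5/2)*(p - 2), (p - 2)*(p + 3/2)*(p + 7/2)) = p - 2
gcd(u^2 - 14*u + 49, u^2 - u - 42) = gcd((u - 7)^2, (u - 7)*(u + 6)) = u - 7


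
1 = 1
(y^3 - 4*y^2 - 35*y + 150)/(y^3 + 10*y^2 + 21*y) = (y^3 - 4*y^2 - 35*y + 150)/(y*(y^2 + 10*y + 21))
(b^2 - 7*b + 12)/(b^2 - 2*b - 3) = (b - 4)/(b + 1)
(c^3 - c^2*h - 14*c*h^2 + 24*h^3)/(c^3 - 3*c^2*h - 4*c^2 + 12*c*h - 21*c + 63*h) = (c^2 + 2*c*h - 8*h^2)/(c^2 - 4*c - 21)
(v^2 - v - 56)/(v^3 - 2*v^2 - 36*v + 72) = (v^2 - v - 56)/(v^3 - 2*v^2 - 36*v + 72)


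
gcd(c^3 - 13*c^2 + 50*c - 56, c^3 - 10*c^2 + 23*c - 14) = c^2 - 9*c + 14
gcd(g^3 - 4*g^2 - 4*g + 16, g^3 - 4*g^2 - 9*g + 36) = g - 4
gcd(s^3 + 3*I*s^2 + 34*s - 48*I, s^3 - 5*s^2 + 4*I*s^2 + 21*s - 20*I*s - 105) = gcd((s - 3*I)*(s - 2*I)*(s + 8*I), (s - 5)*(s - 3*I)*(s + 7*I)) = s - 3*I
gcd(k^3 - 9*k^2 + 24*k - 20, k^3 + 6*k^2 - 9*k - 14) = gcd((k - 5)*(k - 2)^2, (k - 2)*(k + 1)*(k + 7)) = k - 2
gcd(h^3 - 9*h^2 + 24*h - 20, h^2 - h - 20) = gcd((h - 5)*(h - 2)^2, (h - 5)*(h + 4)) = h - 5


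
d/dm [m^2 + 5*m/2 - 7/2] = 2*m + 5/2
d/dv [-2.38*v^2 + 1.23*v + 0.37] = 1.23 - 4.76*v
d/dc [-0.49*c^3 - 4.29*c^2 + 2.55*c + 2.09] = -1.47*c^2 - 8.58*c + 2.55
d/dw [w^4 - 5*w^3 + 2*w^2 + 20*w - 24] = 4*w^3 - 15*w^2 + 4*w + 20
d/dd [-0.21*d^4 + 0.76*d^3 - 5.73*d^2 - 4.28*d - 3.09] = -0.84*d^3 + 2.28*d^2 - 11.46*d - 4.28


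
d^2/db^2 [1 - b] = 0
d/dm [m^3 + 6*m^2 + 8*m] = 3*m^2 + 12*m + 8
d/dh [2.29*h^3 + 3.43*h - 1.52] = 6.87*h^2 + 3.43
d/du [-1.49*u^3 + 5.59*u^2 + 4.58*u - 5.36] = -4.47*u^2 + 11.18*u + 4.58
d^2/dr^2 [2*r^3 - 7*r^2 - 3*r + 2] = 12*r - 14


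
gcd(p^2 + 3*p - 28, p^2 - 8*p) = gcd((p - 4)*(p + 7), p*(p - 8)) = 1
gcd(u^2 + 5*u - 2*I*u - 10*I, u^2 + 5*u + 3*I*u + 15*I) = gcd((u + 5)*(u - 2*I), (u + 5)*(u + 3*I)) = u + 5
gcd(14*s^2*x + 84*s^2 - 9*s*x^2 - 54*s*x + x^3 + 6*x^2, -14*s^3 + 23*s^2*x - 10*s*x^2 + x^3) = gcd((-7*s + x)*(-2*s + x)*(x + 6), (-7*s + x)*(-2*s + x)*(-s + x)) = 14*s^2 - 9*s*x + x^2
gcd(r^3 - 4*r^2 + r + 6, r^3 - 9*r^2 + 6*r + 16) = r^2 - r - 2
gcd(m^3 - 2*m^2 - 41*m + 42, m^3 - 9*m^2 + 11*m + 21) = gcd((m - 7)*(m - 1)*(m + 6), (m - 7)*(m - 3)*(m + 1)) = m - 7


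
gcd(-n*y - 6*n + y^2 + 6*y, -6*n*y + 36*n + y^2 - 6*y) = 1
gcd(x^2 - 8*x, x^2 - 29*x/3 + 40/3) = x - 8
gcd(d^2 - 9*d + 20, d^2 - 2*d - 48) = 1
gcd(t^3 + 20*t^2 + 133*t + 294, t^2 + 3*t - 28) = t + 7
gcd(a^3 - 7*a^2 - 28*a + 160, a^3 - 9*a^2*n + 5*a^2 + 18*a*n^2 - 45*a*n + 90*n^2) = a + 5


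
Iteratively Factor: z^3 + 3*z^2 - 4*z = (z - 1)*(z^2 + 4*z) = (z - 1)*(z + 4)*(z)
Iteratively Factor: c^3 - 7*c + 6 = (c + 3)*(c^2 - 3*c + 2) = (c - 1)*(c + 3)*(c - 2)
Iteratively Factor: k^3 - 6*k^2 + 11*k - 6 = (k - 3)*(k^2 - 3*k + 2) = (k - 3)*(k - 1)*(k - 2)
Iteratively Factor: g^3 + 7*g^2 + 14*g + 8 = (g + 1)*(g^2 + 6*g + 8) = (g + 1)*(g + 2)*(g + 4)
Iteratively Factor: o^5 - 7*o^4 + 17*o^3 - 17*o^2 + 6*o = (o - 3)*(o^4 - 4*o^3 + 5*o^2 - 2*o) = (o - 3)*(o - 1)*(o^3 - 3*o^2 + 2*o) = o*(o - 3)*(o - 1)*(o^2 - 3*o + 2) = o*(o - 3)*(o - 2)*(o - 1)*(o - 1)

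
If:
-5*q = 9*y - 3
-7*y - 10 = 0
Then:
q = 111/35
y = -10/7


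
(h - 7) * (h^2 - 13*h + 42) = h^3 - 20*h^2 + 133*h - 294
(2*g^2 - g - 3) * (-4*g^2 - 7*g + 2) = -8*g^4 - 10*g^3 + 23*g^2 + 19*g - 6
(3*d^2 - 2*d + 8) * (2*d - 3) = 6*d^3 - 13*d^2 + 22*d - 24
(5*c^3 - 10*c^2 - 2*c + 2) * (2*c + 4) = 10*c^4 - 44*c^2 - 4*c + 8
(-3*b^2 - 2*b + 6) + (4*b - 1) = -3*b^2 + 2*b + 5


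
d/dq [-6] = 0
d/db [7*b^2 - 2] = 14*b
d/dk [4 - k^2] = -2*k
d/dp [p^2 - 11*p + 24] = 2*p - 11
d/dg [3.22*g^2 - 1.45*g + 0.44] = 6.44*g - 1.45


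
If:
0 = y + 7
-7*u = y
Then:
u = 1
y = -7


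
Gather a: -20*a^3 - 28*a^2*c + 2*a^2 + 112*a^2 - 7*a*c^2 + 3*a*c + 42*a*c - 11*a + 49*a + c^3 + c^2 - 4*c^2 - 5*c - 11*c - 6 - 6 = -20*a^3 + a^2*(114 - 28*c) + a*(-7*c^2 + 45*c + 38) + c^3 - 3*c^2 - 16*c - 12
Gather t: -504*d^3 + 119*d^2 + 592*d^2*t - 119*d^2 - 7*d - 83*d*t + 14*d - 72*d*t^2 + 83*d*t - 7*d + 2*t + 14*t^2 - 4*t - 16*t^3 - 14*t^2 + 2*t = -504*d^3 + 592*d^2*t - 72*d*t^2 - 16*t^3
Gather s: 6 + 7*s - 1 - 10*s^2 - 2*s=-10*s^2 + 5*s + 5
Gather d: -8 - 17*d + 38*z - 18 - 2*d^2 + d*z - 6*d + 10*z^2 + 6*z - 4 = -2*d^2 + d*(z - 23) + 10*z^2 + 44*z - 30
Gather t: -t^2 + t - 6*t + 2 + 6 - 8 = -t^2 - 5*t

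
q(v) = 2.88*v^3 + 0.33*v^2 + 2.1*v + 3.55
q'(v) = 8.64*v^2 + 0.66*v + 2.1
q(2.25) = 42.75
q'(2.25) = 47.32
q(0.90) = 7.81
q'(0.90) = 9.69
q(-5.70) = -531.05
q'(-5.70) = 279.05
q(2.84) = 78.15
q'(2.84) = 73.66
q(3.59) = 148.59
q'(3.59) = 115.82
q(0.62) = 5.67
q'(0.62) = 5.83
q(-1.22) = -3.75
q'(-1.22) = 14.15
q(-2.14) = -27.66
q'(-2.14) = 40.26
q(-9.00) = -2088.14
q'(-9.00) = 696.00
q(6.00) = 650.11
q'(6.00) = 317.10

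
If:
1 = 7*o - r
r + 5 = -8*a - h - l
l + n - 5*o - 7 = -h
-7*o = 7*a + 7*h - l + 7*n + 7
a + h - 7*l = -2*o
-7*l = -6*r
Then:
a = -23200/2891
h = 134654/2891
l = 2406/413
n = -115159/2891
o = 460/413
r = 401/59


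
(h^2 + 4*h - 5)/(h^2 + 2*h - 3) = (h + 5)/(h + 3)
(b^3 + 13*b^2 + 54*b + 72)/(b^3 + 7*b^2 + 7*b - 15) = (b^2 + 10*b + 24)/(b^2 + 4*b - 5)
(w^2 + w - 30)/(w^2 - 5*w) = (w + 6)/w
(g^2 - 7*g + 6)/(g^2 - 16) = (g^2 - 7*g + 6)/(g^2 - 16)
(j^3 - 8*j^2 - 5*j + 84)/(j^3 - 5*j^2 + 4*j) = (j^2 - 4*j - 21)/(j*(j - 1))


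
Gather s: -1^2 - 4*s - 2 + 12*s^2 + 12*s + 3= 12*s^2 + 8*s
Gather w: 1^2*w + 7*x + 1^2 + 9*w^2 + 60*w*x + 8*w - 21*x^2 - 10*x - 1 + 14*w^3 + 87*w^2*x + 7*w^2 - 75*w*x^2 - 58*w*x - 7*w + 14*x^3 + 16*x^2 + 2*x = 14*w^3 + w^2*(87*x + 16) + w*(-75*x^2 + 2*x + 2) + 14*x^3 - 5*x^2 - x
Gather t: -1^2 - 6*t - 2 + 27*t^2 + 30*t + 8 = 27*t^2 + 24*t + 5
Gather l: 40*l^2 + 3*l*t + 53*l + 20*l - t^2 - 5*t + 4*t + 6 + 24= 40*l^2 + l*(3*t + 73) - t^2 - t + 30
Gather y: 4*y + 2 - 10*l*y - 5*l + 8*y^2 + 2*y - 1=-5*l + 8*y^2 + y*(6 - 10*l) + 1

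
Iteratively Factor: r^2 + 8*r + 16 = (r + 4)*(r + 4)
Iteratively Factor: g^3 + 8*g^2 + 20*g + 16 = (g + 4)*(g^2 + 4*g + 4) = (g + 2)*(g + 4)*(g + 2)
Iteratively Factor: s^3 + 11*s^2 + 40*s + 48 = (s + 4)*(s^2 + 7*s + 12) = (s + 3)*(s + 4)*(s + 4)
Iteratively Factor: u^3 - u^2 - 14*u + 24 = (u - 3)*(u^2 + 2*u - 8) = (u - 3)*(u + 4)*(u - 2)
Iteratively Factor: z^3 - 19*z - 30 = (z + 2)*(z^2 - 2*z - 15) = (z + 2)*(z + 3)*(z - 5)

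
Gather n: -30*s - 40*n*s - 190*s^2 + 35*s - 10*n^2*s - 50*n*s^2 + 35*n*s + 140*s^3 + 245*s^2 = -10*n^2*s + n*(-50*s^2 - 5*s) + 140*s^3 + 55*s^2 + 5*s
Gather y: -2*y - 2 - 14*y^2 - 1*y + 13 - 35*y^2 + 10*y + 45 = -49*y^2 + 7*y + 56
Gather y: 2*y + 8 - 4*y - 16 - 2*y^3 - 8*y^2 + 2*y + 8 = -2*y^3 - 8*y^2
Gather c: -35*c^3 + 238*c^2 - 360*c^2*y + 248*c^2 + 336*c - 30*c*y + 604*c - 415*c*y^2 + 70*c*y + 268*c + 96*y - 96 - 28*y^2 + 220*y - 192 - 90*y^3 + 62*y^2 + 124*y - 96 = -35*c^3 + c^2*(486 - 360*y) + c*(-415*y^2 + 40*y + 1208) - 90*y^3 + 34*y^2 + 440*y - 384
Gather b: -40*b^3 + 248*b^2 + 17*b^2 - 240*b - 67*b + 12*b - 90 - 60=-40*b^3 + 265*b^2 - 295*b - 150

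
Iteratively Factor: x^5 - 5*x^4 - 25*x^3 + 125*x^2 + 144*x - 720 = (x - 4)*(x^4 - x^3 - 29*x^2 + 9*x + 180) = (x - 4)*(x + 3)*(x^3 - 4*x^2 - 17*x + 60) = (x - 4)*(x + 3)*(x + 4)*(x^2 - 8*x + 15) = (x - 5)*(x - 4)*(x + 3)*(x + 4)*(x - 3)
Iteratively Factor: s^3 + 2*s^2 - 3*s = (s)*(s^2 + 2*s - 3) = s*(s + 3)*(s - 1)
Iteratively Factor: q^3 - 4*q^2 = (q - 4)*(q^2) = q*(q - 4)*(q)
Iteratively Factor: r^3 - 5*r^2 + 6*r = (r - 3)*(r^2 - 2*r) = r*(r - 3)*(r - 2)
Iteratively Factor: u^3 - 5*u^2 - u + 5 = (u + 1)*(u^2 - 6*u + 5) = (u - 1)*(u + 1)*(u - 5)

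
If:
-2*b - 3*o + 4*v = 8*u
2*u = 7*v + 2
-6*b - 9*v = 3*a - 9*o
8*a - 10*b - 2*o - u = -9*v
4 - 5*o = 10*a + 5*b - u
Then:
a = 1010/2443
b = 194/2443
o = -324/2443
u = -46/349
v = -790/2443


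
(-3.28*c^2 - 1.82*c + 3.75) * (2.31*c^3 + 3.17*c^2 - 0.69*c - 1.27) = -7.5768*c^5 - 14.6018*c^4 + 5.1563*c^3 + 17.3089*c^2 - 0.2761*c - 4.7625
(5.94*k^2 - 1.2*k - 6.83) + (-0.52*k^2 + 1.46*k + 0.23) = 5.42*k^2 + 0.26*k - 6.6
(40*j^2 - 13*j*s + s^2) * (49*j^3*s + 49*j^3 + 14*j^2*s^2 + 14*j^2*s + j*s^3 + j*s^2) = 1960*j^5*s + 1960*j^5 - 77*j^4*s^2 - 77*j^4*s - 93*j^3*s^3 - 93*j^3*s^2 + j^2*s^4 + j^2*s^3 + j*s^5 + j*s^4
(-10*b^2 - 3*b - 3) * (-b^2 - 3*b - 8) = 10*b^4 + 33*b^3 + 92*b^2 + 33*b + 24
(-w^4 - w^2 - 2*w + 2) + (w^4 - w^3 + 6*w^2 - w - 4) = -w^3 + 5*w^2 - 3*w - 2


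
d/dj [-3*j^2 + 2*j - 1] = 2 - 6*j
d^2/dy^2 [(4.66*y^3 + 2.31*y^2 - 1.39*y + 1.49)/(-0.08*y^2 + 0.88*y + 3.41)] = (2.77555756156289e-17*y^5 - 10.06736*y^3 - 87.740592*y^2 - 322.217148*y - 65.184702)/(0.000512*y^6 - 0.016896*y^5 + 0.120384*y^4 + 0.758912*y^3 - 5.131368*y^2 - 30.698184*y - 39.651821)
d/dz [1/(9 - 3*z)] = 1/(3*(z - 3)^2)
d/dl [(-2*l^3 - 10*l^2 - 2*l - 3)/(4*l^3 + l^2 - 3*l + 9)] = (38*l^4 + 28*l^3 + 14*l^2 - 174*l - 27)/(16*l^6 + 8*l^5 - 23*l^4 + 66*l^3 + 27*l^2 - 54*l + 81)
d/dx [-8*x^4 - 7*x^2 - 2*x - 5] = -32*x^3 - 14*x - 2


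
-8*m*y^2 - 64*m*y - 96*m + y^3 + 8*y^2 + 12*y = (-8*m + y)*(y + 2)*(y + 6)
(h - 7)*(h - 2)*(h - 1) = h^3 - 10*h^2 + 23*h - 14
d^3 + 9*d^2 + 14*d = d*(d + 2)*(d + 7)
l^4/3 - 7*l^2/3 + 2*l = l*(l/3 + 1)*(l - 2)*(l - 1)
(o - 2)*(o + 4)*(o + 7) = o^3 + 9*o^2 + 6*o - 56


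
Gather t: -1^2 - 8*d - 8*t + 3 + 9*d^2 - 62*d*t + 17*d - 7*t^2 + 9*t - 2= 9*d^2 + 9*d - 7*t^2 + t*(1 - 62*d)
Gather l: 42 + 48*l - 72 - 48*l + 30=0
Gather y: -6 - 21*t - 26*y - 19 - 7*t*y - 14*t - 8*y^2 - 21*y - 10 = -35*t - 8*y^2 + y*(-7*t - 47) - 35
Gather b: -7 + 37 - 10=20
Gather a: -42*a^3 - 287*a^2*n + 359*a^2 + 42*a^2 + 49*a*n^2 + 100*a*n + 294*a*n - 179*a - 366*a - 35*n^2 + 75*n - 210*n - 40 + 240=-42*a^3 + a^2*(401 - 287*n) + a*(49*n^2 + 394*n - 545) - 35*n^2 - 135*n + 200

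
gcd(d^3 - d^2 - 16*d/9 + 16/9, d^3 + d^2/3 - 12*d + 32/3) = d - 1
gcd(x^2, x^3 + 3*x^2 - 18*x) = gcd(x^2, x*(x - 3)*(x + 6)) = x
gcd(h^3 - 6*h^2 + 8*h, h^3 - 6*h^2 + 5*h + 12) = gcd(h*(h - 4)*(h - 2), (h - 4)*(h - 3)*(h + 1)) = h - 4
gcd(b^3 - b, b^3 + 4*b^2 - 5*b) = b^2 - b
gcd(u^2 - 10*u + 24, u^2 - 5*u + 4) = u - 4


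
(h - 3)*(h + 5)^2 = h^3 + 7*h^2 - 5*h - 75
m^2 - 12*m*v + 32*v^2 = (m - 8*v)*(m - 4*v)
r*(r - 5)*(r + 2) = r^3 - 3*r^2 - 10*r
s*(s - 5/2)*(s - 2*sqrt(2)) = s^3 - 2*sqrt(2)*s^2 - 5*s^2/2 + 5*sqrt(2)*s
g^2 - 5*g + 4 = (g - 4)*(g - 1)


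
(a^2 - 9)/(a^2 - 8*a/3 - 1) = 3*(a + 3)/(3*a + 1)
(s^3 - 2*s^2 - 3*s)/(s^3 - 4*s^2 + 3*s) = (s + 1)/(s - 1)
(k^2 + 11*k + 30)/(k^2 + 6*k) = (k + 5)/k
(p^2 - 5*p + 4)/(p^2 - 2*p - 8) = (p - 1)/(p + 2)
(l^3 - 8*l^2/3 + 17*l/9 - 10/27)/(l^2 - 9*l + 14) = (27*l^3 - 72*l^2 + 51*l - 10)/(27*(l^2 - 9*l + 14))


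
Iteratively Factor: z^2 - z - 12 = (z + 3)*(z - 4)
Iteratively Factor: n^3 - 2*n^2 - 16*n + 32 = (n - 4)*(n^2 + 2*n - 8) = (n - 4)*(n + 4)*(n - 2)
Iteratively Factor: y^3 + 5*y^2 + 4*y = (y + 4)*(y^2 + y) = y*(y + 4)*(y + 1)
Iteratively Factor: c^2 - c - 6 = (c - 3)*(c + 2)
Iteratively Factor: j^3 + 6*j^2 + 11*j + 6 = (j + 2)*(j^2 + 4*j + 3) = (j + 1)*(j + 2)*(j + 3)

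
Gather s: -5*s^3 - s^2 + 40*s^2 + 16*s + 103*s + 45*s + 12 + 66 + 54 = -5*s^3 + 39*s^2 + 164*s + 132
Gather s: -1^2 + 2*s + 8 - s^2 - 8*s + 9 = -s^2 - 6*s + 16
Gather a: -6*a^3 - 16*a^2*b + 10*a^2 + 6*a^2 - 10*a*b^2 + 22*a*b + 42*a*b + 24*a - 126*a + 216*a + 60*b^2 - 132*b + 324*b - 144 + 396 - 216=-6*a^3 + a^2*(16 - 16*b) + a*(-10*b^2 + 64*b + 114) + 60*b^2 + 192*b + 36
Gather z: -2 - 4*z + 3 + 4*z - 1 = 0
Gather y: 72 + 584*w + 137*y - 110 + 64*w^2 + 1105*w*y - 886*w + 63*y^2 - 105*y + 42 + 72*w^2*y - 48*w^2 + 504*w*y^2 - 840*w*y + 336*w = 16*w^2 + 34*w + y^2*(504*w + 63) + y*(72*w^2 + 265*w + 32) + 4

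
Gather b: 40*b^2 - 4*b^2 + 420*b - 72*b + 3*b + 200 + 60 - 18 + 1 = 36*b^2 + 351*b + 243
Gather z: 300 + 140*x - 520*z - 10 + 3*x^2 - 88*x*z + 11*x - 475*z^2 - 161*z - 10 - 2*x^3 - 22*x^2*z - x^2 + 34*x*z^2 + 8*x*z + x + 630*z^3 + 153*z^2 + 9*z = -2*x^3 + 2*x^2 + 152*x + 630*z^3 + z^2*(34*x - 322) + z*(-22*x^2 - 80*x - 672) + 280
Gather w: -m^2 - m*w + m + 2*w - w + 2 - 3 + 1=-m^2 + m + w*(1 - m)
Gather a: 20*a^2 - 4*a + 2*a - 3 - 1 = 20*a^2 - 2*a - 4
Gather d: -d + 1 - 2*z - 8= -d - 2*z - 7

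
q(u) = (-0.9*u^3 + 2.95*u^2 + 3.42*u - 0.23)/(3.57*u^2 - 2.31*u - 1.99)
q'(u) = (2.31 - 7.14*u)*(-0.9*u^3 + 2.95*u^2 + 3.42*u - 0.23)/(3.57*u^2 - 2.31*u - 1.99)^2 + (-2.7*u^2 + 5.9*u + 3.42)/(3.57*u^2 - 2.31*u - 1.99) = (-3.213*u^4 + 4.158*u^3 - 13.6509*u^2 - 10.0988*u - 7.3371)/(12.7449*u^4 - 16.4934*u^3 - 8.8725*u^2 + 9.1938*u + 3.9601)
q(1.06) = -13.19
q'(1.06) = -177.87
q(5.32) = -0.39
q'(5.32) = -0.32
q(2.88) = 0.60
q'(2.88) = -0.62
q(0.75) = -2.11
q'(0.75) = -7.44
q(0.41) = -0.69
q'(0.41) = -2.49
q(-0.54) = -3.60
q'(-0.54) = -76.28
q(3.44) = 0.30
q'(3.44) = -0.46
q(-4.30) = 1.50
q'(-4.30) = -0.30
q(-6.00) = 1.99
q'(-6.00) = -0.28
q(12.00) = -2.25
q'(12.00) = -0.26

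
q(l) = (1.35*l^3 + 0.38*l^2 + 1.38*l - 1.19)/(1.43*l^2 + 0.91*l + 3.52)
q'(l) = (-2.86*l - 0.91)*(1.35*l^3 + 0.38*l^2 + 1.38*l - 1.19)/(1.43*l^2 + 0.91*l + 3.52)^2 + (4.05*l^2 + 0.76*l + 1.38)/(1.43*l^2 + 0.91*l + 3.52) = (1.9305*l^4 + 2.457*l^3 + 12.6284*l^2 + 6.0786*l + 5.9405)/(2.0449*l^4 + 2.6026*l^3 + 10.8953*l^2 + 6.4064*l + 12.3904)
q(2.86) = 2.10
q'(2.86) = 0.99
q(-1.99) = -1.77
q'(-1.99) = 1.01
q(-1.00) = -0.88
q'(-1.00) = 0.73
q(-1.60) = -1.39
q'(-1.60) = 0.95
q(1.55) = 0.82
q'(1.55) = 0.94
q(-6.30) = -6.09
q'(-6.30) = 0.97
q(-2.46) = -2.25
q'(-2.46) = 1.03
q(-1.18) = -1.02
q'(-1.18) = 0.82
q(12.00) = 10.90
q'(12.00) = 0.95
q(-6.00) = -5.80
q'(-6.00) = 0.98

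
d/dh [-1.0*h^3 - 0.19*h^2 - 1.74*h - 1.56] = -3.0*h^2 - 0.38*h - 1.74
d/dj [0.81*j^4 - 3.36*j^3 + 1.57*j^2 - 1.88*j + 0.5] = 3.24*j^3 - 10.08*j^2 + 3.14*j - 1.88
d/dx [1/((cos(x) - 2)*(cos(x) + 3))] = (sin(x) + sin(2*x))/((cos(x) - 2)^2*(cos(x) + 3)^2)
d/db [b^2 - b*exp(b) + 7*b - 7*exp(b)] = -b*exp(b) + 2*b - 8*exp(b) + 7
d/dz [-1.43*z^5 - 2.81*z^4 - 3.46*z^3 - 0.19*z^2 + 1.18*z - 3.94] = -7.15*z^4 - 11.24*z^3 - 10.38*z^2 - 0.38*z + 1.18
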